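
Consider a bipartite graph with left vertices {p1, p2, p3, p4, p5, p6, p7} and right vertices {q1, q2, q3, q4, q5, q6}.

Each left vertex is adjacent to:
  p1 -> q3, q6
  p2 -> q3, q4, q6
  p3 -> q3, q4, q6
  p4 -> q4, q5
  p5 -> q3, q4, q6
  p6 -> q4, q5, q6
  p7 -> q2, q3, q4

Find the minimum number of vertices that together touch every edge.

The 5 edges p1–q3, p2–q4, p3–q6, p4–q5, p7–q2 form a matching, so any vertex cover needs at least 5 vertices (one per matched edge).
Conversely {p7, q3, q4, q5, q6} meets every edge and has exactly 5 vertices, so 5 is optimal.

5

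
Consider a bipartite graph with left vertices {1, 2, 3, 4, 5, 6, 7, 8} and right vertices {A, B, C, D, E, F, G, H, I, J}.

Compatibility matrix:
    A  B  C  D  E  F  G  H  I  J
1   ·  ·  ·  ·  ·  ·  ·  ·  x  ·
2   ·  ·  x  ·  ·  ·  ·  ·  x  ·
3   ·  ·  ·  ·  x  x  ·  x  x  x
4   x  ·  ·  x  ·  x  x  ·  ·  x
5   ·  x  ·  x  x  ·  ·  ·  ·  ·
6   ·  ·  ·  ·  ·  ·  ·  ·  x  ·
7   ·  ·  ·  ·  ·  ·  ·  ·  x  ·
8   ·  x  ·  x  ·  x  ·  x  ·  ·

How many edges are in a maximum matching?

6

A valid assignment of size 6: 1-I, 2-C, 3-J, 4-G, 5-E, 8-B.
The set {1, 6, 7} has only 1 neighbour ({I}), so by Hall's theorem at most 6 of the 8 left vertices can be matched.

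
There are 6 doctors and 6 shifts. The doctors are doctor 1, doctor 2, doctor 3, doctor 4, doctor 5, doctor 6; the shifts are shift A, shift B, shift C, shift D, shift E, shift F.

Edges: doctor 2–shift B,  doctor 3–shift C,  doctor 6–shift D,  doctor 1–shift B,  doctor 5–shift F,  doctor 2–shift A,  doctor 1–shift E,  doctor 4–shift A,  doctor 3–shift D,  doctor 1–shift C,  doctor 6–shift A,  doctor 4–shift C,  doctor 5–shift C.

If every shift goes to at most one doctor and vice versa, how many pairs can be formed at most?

6

One maximum matching: doctor 1→shift E, doctor 2→shift B, doctor 3→shift D, doctor 4→shift C, doctor 5→shift F, doctor 6→shift A.
This saturates every doctor, so 6 is the maximum.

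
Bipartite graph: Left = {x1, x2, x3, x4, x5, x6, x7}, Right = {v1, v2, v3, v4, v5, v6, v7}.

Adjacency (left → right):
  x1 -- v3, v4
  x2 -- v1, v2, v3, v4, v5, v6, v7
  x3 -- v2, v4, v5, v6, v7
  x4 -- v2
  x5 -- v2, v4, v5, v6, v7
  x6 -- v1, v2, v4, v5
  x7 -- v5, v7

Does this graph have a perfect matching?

For example, pair x1→v4, x2→v3, x3→v6, x4→v2, x5→v5, x6→v1, x7→v7.
All 7 left vertices are covered.

Yes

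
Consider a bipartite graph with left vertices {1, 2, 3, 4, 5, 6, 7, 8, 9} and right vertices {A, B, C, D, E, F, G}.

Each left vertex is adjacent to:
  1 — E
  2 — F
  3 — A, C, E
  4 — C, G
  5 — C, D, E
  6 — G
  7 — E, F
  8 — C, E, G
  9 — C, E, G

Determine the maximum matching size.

A valid assignment of size 6: 1-E, 2-F, 3-A, 4-C, 5-D, 6-G.
The set {1, 2, 4, 6, 7, 8, 9} has only 4 neighbours ({C, E, F, G}), so by Hall's theorem at most 6 of the 9 left vertices can be matched.

6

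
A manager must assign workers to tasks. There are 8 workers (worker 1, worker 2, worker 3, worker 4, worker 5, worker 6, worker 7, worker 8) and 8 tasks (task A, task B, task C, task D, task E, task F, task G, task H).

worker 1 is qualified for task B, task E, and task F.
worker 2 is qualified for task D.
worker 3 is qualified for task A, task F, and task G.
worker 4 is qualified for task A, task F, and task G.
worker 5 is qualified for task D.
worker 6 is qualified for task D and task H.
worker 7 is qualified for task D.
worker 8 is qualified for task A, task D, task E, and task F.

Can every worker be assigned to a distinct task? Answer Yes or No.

The set {worker 2, worker 5, worker 7} has only 1 neighbour ({task D}), so by Hall's theorem at most 6 of the 8 workers can be matched.
Hence no matching covers every worker.

No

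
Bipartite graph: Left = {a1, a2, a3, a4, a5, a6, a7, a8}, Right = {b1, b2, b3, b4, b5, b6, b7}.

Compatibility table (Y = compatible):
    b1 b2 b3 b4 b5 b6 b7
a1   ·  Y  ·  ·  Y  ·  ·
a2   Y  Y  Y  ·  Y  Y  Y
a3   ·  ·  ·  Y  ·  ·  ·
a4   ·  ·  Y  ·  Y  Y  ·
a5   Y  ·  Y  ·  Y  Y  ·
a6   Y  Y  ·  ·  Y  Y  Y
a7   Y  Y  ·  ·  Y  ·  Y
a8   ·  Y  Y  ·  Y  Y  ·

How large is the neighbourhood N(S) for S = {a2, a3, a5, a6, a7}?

The union of neighbours of {a2, a3, a5, a6, a7} is {b1, b2, b3, b4, b5, b6, b7}, which has 7 elements.
Since |N(S)| = 7 ≥ |S| = 5, Hall's condition holds for this subset.

7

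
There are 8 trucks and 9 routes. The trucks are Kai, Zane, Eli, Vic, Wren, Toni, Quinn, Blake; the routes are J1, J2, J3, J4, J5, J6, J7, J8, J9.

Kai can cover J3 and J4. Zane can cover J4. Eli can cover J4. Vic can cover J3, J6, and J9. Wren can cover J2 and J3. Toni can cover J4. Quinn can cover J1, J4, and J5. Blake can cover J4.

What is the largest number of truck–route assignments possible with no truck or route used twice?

One maximum matching: Kai-J3, Zane-J4, Vic-J9, Wren-J2, Quinn-J5.
The set {Zane, Eli, Toni, Blake} has only 1 neighbour ({J4}), so by Hall's theorem at most 5 of the 8 trucks can be matched.

5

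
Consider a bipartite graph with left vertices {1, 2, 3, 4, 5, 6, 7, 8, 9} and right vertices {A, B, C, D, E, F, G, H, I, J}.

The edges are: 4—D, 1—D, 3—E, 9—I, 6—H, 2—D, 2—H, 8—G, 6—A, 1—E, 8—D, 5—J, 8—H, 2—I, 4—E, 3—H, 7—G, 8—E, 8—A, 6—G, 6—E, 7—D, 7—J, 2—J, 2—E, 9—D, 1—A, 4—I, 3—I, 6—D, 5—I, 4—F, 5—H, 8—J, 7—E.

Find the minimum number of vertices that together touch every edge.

A maximum matching has 8 edges (e.g. 1–A, 2–E, 3–I, 4–F, 5–H, 6–G, 7–D, 8–J).
By König's theorem the minimum vertex cover has the same size. One such cover is {4, A, D, E, G, H, I, J}.

8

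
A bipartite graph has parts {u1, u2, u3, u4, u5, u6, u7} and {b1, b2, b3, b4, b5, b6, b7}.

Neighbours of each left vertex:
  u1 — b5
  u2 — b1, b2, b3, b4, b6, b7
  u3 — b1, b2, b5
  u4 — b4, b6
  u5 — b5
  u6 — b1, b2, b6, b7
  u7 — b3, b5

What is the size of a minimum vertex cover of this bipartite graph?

6

{u2, u3, u4, u6, u7, b5} is a vertex cover of size 6: every edge has an endpoint in this set.
No smaller cover exists because u1–b5, u2–b7, u3–b2, u4–b4, u6–b6, u7–b3 is a matching of size 6, and a cover must include an endpoint of each of these disjoint edges (König's theorem).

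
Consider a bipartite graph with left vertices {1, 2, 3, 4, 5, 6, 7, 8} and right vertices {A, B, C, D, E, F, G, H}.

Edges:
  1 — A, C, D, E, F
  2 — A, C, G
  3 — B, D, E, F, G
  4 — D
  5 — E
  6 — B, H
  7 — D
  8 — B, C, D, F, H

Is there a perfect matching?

The set {4, 7} has only 1 neighbour ({D}), so by Hall's theorem at most 7 of the 8 left vertices can be matched.
Hence no matching covers every left vertex.

No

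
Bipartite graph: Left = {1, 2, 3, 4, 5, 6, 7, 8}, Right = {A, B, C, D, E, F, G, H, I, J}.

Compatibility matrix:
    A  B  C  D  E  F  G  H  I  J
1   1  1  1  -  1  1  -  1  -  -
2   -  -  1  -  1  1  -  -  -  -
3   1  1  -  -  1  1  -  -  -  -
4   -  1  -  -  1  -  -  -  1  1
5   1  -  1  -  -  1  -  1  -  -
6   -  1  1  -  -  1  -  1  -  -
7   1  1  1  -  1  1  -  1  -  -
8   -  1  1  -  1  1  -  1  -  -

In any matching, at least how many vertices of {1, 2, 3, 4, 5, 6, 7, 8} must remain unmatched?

1

A valid assignment of size 7: 1–E, 2–C, 3–F, 4–J, 5–H, 6–B, 7–A.
The set {1, 2, 3, 5, 6, 7, 8} has only 6 neighbours ({A, B, C, E, F, H}), so by Hall's theorem at most 7 of the 8 left vertices can be matched.
That matches 7 of the 8, leaving 1 unmatched; no matching can do better.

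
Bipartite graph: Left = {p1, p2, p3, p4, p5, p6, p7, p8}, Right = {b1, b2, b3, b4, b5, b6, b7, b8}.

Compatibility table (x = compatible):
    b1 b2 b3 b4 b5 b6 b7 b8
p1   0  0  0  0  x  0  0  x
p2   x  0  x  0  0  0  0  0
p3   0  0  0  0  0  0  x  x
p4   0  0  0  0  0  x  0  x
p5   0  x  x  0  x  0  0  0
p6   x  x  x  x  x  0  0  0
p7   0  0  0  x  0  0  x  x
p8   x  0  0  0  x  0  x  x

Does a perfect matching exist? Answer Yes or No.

Yes

A valid assignment of size 8: p1-b8, p2-b3, p3-b7, p4-b6, p5-b2, p6-b1, p7-b4, p8-b5.
Every left vertex is matched, so this is a perfect matching.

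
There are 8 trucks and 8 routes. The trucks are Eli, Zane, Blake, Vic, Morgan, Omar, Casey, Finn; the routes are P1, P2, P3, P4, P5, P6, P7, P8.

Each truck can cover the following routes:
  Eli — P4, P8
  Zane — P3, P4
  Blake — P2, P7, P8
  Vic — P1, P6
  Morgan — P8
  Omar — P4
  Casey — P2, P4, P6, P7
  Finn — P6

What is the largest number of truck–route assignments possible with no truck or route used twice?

7

One maximum matching: Eli→P4, Zane→P3, Blake→P2, Vic→P1, Morgan→P8, Casey→P7, Finn→P6.
The set {Eli, Morgan, Omar} has only 2 neighbours ({P4, P8}), so by Hall's theorem at most 7 of the 8 trucks can be matched.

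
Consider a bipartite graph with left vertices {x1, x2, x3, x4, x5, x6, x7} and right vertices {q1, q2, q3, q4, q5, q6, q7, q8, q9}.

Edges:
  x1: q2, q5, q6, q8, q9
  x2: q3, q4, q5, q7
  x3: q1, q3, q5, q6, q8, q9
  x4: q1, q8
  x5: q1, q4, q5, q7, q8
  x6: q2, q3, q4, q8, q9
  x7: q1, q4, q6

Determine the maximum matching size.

A valid assignment of size 7: x1-q8, x2-q5, x3-q9, x4-q1, x5-q7, x6-q4, x7-q6.
This saturates every left vertex, so 7 is the maximum.

7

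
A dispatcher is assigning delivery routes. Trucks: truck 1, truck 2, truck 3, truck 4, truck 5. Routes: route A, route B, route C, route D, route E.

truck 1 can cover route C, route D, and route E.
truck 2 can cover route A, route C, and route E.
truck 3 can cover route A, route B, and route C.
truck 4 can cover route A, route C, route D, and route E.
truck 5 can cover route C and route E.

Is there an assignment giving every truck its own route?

For example, pair truck 1-route C, truck 2-route A, truck 3-route B, truck 4-route D, truck 5-route E.
Every truck is matched, so this is a perfect matching.

Yes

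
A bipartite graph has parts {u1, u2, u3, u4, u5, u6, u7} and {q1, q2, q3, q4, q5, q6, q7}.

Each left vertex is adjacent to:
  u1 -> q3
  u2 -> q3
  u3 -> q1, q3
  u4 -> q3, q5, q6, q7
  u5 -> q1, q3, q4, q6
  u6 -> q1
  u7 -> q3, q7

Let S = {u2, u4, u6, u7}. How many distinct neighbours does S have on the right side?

5

The union of neighbours of {u2, u4, u6, u7} is {q1, q3, q5, q6, q7}, which has 5 elements.
Since |N(S)| = 5 ≥ |S| = 4, Hall's condition holds for this subset.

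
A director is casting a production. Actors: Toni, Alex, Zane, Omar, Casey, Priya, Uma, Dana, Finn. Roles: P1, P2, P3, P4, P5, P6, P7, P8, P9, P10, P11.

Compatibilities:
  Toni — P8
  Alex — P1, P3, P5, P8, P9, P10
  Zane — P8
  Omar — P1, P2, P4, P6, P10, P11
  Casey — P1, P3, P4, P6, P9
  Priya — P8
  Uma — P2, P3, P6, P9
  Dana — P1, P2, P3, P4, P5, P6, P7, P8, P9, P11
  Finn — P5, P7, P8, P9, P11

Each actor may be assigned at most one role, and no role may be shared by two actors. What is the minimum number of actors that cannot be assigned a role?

2

A valid assignment of size 7: Toni-P8, Alex-P10, Omar-P2, Casey-P3, Uma-P9, Dana-P1, Finn-P11.
The set {Toni, Zane, Priya} has only 1 neighbour ({P8}), so by Hall's theorem at most 7 of the 9 actors can be matched.
That matches 7 of the 9, leaving 2 unmatched; no matching can do better.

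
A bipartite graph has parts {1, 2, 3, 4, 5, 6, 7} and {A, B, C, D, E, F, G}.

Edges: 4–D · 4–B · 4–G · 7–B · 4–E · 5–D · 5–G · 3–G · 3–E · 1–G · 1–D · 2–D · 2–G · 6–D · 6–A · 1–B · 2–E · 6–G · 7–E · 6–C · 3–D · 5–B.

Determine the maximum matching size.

5

A valid assignment of size 5: 1–G, 2–D, 3–E, 4–B, 6–C.
The set {1, 2, 3, 4, 5, 7} has only 4 neighbours ({B, D, E, G}), so by Hall's theorem at most 5 of the 7 left vertices can be matched.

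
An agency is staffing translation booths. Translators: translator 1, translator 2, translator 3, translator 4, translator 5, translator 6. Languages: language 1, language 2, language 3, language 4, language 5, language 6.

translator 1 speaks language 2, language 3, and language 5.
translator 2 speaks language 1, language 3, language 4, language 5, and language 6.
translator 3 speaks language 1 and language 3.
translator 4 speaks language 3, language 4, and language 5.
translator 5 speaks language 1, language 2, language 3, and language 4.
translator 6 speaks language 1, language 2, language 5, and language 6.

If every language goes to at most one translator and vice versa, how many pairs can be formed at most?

For example, pair translator 1→language 2, translator 2→language 3, translator 3→language 1, translator 4→language 5, translator 5→language 4, translator 6→language 6.
This saturates every translator, so 6 is the maximum.

6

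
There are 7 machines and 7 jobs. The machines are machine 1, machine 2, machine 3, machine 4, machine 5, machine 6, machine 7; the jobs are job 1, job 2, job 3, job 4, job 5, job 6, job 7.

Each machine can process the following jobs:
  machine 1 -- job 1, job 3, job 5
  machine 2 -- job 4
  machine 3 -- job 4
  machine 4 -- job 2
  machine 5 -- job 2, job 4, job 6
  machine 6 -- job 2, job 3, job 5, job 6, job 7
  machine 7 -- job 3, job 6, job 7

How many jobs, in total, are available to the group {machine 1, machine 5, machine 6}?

7

The union of neighbours of {machine 1, machine 5, machine 6} is {job 1, job 2, job 3, job 4, job 5, job 6, job 7}, which has 7 elements.
Since |N(S)| = 7 ≥ |S| = 3, Hall's condition holds for this subset.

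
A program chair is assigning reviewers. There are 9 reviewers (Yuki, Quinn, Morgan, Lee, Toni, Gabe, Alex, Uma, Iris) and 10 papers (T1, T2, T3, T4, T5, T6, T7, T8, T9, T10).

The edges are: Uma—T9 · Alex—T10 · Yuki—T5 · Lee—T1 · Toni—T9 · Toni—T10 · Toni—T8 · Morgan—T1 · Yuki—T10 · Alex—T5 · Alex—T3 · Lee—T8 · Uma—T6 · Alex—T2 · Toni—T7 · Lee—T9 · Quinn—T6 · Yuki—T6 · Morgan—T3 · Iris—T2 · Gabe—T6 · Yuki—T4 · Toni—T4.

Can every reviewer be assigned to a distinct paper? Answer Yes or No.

No

The set {Quinn, Gabe} has only 1 neighbour ({T6}), so by Hall's theorem at most 8 of the 9 reviewers can be matched.
Hence no matching covers every reviewer.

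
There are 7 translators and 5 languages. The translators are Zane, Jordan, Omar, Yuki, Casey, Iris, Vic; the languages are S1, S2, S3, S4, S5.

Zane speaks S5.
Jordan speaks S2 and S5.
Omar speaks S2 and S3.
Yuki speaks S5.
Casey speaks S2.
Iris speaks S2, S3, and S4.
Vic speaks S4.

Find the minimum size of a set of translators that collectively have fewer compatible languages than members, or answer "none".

Take S = {Zane, Yuki}. Its neighbourhood is {S5}, so |N(S)| = 1 < |S| = 2.
No single vertex violates Hall's condition since each has at least one neighbour, so 2 is the minimum.

2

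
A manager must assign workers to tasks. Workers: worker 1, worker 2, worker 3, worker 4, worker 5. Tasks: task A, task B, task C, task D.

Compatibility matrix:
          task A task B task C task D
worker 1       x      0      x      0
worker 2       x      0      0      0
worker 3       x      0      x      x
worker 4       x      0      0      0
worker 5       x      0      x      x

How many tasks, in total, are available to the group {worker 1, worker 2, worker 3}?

3

The union of neighbours of {worker 1, worker 2, worker 3} is {task A, task C, task D}, which has 3 elements.
Since |N(S)| = 3 ≥ |S| = 3, Hall's condition holds for this subset.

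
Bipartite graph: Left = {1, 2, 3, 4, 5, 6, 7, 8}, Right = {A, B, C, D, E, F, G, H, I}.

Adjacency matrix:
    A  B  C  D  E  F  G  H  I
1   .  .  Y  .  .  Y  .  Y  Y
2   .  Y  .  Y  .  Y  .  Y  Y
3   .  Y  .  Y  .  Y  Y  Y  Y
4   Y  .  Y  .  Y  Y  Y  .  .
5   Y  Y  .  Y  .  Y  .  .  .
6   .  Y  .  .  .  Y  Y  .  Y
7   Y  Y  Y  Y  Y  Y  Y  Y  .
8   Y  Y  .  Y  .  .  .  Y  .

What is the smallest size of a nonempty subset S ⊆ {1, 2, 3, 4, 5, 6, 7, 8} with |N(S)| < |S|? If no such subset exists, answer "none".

A matching saturating every left vertex exists, for instance 1→C, 2→H, 3→G, 4→E, 5→D, 6→F, 7→A, 8→B.
By Hall's marriage theorem, this means |N(S)| ≥ |S| for every subset S, so no violating subset exists.

none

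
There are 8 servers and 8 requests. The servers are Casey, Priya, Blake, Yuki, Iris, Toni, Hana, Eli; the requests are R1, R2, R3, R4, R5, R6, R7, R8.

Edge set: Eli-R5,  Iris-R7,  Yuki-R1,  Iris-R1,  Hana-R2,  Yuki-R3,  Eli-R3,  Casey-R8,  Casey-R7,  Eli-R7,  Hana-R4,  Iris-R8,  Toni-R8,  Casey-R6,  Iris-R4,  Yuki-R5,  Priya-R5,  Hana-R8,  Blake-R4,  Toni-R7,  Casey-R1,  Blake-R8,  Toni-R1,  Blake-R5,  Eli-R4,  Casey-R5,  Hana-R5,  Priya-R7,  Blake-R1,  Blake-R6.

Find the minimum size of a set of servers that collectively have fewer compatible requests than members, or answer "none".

A matching saturating every server exists, for instance Casey→R1, Priya→R5, Blake→R6, Yuki→R3, Iris→R4, Toni→R8, Hana→R2, Eli→R7.
By Hall's marriage theorem, this means |N(S)| ≥ |S| for every subset S, so no violating subset exists.

none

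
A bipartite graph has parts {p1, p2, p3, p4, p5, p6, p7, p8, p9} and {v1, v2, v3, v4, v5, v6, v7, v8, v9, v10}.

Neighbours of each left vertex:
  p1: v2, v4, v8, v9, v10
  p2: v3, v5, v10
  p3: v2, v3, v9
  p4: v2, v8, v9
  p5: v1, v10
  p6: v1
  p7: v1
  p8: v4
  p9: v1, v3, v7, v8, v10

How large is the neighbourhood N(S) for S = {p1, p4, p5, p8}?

The union of neighbours of {p1, p4, p5, p8} is {v1, v2, v4, v8, v9, v10}, which has 6 elements.
Since |N(S)| = 6 ≥ |S| = 4, Hall's condition holds for this subset.

6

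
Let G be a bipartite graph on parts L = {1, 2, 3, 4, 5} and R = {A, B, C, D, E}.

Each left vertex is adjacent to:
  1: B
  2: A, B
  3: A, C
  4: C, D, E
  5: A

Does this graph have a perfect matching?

The set {1, 2, 5} has only 2 neighbours ({A, B}), so by Hall's theorem at most 4 of the 5 left vertices can be matched.
Hence no matching covers every left vertex.

No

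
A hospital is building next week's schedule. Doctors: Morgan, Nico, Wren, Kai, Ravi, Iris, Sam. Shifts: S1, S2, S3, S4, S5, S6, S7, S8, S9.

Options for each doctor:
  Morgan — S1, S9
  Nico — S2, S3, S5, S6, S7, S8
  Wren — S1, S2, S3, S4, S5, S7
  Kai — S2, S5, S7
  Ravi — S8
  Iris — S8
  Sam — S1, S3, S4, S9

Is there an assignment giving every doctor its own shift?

The set {Ravi, Iris} has only 1 neighbour ({S8}), so by Hall's theorem at most 6 of the 7 doctors can be matched.
Hence no matching covers every doctor.

No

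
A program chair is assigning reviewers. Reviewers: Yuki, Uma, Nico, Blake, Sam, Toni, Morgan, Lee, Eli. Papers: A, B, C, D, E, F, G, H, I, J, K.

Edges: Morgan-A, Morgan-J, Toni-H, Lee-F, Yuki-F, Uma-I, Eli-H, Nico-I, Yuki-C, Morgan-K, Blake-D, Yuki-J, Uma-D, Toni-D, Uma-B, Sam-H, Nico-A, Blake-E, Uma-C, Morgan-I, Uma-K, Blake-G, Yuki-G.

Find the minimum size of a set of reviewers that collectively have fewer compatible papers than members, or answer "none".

Take S = {Sam, Eli}. Its neighbourhood is {H}, so |N(S)| = 1 < |S| = 2.
No single vertex violates Hall's condition since each has at least one neighbour, so 2 is the minimum.

2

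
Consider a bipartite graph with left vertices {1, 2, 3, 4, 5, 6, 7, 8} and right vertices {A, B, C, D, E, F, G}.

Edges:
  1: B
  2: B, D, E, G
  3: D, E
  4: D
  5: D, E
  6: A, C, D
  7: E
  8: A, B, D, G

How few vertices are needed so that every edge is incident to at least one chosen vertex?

6

A maximum matching has 6 edges (e.g. 1–B, 2–G, 3–E, 4–D, 6–C, 8–A).
By König's theorem the minimum vertex cover has the same size. One such cover is {1, 2, 6, 8, D, E}.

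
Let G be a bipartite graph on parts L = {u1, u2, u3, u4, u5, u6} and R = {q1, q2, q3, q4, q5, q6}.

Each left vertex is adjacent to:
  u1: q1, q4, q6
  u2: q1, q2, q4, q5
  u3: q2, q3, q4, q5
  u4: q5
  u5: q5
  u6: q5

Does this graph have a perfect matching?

No

The set {u4, u5, u6} has only 1 neighbour ({q5}), so by Hall's theorem at most 4 of the 6 left vertices can be matched.
Hence no matching covers every left vertex.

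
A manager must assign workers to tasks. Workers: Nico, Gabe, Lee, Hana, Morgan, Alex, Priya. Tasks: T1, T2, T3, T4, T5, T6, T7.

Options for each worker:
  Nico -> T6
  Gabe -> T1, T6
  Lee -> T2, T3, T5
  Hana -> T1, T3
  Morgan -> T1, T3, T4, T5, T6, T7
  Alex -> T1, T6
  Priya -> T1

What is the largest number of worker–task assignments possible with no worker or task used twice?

One maximum matching: Nico-T6, Gabe-T1, Lee-T5, Hana-T3, Morgan-T7.
The set {Nico, Gabe, Alex, Priya} has only 2 neighbours ({T1, T6}), so by Hall's theorem at most 5 of the 7 workers can be matched.

5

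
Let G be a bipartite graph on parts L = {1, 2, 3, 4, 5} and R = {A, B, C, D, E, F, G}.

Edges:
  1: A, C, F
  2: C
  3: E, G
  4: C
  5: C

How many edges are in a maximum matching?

3

For example, pair 1–F, 2–C, 3–E.
The set {2, 4, 5} has only 1 neighbour ({C}), so by Hall's theorem at most 3 of the 5 left vertices can be matched.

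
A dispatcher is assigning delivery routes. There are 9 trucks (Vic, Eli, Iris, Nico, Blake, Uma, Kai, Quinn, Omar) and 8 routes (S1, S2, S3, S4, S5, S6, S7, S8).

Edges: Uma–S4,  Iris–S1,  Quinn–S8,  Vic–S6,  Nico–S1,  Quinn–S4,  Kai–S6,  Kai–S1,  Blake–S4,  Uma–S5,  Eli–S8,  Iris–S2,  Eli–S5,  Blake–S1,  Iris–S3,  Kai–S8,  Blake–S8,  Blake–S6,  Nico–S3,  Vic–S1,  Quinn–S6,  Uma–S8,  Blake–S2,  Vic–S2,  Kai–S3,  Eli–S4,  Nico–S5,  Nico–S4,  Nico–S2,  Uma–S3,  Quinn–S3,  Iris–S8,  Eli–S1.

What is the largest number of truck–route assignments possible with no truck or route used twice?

For example, pair Vic-S1, Eli-S4, Iris-S2, Nico-S5, Blake-S6, Uma-S3, Kai-S8.
The set {Vic, Eli, Iris, Nico, Blake, Uma, Kai, Quinn, Omar} has only 7 neighbours ({S1, S2, S3, S4, S5, S6, S8}), so by Hall's theorem at most 7 of the 9 trucks can be matched.

7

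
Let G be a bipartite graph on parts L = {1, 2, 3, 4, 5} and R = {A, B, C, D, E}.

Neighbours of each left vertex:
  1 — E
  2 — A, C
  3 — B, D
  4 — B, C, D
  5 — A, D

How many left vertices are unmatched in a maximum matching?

For example, pair 1-E, 2-A, 3-B, 4-C, 5-D.
This saturates every left vertex, so 5 is the maximum.
That matches 5 of the 5, leaving 0 unmatched; no matching can do better.

0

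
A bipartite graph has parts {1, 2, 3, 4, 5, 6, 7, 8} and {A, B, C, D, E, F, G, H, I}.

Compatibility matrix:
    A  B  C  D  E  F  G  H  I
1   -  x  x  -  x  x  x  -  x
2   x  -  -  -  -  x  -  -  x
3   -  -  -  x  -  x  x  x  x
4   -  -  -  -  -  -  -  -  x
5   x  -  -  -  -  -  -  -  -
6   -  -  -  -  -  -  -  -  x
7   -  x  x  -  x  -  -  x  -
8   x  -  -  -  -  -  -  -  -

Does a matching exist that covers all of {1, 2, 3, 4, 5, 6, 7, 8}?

The set {4, 5, 6, 8} has only 2 neighbours ({A, I}), so by Hall's theorem at most 6 of the 8 left vertices can be matched.
Hence no matching covers every left vertex.

No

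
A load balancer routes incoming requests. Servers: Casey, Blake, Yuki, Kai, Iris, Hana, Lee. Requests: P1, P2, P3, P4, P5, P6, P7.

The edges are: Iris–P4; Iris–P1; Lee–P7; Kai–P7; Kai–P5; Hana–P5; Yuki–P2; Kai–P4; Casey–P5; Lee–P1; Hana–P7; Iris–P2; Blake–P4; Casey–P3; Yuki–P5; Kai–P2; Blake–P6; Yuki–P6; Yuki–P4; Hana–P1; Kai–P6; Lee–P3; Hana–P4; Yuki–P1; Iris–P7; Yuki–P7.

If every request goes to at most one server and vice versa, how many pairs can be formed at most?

For example, pair Casey→P3, Blake→P4, Yuki→P6, Kai→P2, Iris→P7, Hana→P5, Lee→P1.
This saturates every server, so 7 is the maximum.

7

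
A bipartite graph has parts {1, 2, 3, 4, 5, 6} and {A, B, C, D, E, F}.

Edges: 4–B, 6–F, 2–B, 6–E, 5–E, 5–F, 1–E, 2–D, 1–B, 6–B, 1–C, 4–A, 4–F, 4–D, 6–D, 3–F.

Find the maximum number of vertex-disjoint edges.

One maximum matching: 1-C, 2-D, 3-F, 4-A, 5-E, 6-B.
All 6 left vertices are matched, so no larger matching exists.

6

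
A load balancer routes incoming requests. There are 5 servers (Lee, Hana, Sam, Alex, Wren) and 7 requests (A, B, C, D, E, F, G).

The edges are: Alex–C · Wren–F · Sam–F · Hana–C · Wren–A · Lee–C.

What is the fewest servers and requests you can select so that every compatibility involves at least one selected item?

3

The 3 edges Lee–C, Sam–F, Wren–A form a matching, so any vertex cover needs at least 3 vertices (one per matched edge).
Conversely {Sam, Wren, C} meets every edge and has exactly 3 vertices, so 3 is optimal.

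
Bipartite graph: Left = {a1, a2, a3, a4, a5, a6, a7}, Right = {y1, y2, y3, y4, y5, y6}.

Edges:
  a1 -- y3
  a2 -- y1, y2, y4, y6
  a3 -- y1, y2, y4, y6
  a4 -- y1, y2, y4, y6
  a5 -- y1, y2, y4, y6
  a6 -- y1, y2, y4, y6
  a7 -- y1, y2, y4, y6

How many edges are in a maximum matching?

5

A valid assignment of size 5: a1-y3, a2-y4, a3-y6, a4-y2, a5-y1.
The set {a2, a3, a4, a5, a6, a7} has only 4 neighbours ({y1, y2, y4, y6}), so by Hall's theorem at most 5 of the 7 left vertices can be matched.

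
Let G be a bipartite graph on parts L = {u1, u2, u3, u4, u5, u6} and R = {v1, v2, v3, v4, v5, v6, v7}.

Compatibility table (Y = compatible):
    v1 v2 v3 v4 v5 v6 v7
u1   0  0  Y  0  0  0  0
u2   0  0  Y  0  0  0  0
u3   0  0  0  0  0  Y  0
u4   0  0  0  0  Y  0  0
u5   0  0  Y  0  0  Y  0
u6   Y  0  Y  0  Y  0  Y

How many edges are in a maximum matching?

One maximum matching: u1-v3, u3-v6, u4-v5, u6-v7.
The set {u1, u2, u3, u5} has only 2 neighbours ({v3, v6}), so by Hall's theorem at most 4 of the 6 left vertices can be matched.

4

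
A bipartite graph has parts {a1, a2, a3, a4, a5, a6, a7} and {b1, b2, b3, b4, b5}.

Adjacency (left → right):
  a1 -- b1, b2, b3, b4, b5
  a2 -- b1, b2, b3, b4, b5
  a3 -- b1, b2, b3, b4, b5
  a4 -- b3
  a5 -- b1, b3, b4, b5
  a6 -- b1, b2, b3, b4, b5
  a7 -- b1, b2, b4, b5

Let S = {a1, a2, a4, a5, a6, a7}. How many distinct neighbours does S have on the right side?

5

The union of neighbours of {a1, a2, a4, a5, a6, a7} is {b1, b2, b3, b4, b5}, which has 5 elements.
Since |N(S)| = 5 < |S| = 6, Hall's condition fails for this subset.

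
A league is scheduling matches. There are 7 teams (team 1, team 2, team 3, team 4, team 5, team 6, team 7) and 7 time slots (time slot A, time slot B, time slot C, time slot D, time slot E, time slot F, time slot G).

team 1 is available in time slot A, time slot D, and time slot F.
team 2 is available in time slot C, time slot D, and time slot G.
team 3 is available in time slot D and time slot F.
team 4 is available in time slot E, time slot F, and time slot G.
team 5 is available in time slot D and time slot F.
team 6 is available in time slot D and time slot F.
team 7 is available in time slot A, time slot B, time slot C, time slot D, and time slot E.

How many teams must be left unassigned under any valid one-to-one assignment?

A valid assignment of size 6: team 1-time slot A, team 2-time slot G, team 3-time slot D, team 4-time slot E, team 5-time slot F, team 7-time slot C.
The set {team 3, team 5, team 6} has only 2 neighbours ({time slot D, time slot F}), so by Hall's theorem at most 6 of the 7 teams can be matched.
That matches 6 of the 7, leaving 1 unmatched; no matching can do better.

1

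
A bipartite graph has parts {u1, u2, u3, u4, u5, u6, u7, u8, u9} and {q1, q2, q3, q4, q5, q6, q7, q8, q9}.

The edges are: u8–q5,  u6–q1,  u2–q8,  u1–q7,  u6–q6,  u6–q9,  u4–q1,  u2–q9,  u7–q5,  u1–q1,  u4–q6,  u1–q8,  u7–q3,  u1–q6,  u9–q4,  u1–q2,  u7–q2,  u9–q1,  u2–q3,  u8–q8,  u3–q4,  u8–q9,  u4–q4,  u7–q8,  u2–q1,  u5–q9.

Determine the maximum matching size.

8

One maximum matching: u1-q7, u2-q3, u3-q4, u4-q1, u5-q9, u6-q6, u7-q2, u8-q8.
The set {u3, u4, u5, u6, u9} has only 4 neighbours ({q1, q4, q6, q9}), so by Hall's theorem at most 8 of the 9 left vertices can be matched.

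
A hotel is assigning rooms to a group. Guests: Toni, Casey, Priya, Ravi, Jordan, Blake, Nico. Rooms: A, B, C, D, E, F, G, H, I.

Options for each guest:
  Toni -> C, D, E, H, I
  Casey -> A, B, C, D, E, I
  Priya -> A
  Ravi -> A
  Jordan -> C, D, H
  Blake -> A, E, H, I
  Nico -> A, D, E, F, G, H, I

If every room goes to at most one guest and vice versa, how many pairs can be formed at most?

6

A valid assignment of size 6: Toni→H, Casey→E, Priya→A, Jordan→C, Blake→I, Nico→G.
The set {Priya, Ravi} has only 1 neighbour ({A}), so by Hall's theorem at most 6 of the 7 guests can be matched.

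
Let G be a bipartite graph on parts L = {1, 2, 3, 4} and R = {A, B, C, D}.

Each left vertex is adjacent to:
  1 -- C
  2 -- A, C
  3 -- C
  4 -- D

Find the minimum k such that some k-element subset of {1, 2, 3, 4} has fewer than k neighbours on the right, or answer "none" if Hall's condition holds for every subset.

2

Take S = {1, 3}. Its neighbourhood is {C}, so |N(S)| = 1 < |S| = 2.
No single vertex violates Hall's condition since each has at least one neighbour, so 2 is the minimum.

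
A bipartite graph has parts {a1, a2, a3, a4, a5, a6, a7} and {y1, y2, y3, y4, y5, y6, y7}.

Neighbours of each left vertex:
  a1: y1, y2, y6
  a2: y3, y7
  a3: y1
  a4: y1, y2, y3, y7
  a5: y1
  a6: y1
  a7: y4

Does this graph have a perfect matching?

No

The set {a3, a5, a6} has only 1 neighbour ({y1}), so by Hall's theorem at most 5 of the 7 left vertices can be matched.
Hence no matching covers every left vertex.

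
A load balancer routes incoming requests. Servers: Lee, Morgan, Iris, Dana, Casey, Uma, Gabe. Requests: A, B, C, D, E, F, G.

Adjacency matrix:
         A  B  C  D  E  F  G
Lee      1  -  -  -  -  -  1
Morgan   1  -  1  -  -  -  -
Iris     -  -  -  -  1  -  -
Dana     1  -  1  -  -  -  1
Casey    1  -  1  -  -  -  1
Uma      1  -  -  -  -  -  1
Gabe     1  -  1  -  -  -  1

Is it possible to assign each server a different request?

The set {Lee, Morgan, Dana, Casey, Uma, Gabe} has only 3 neighbours ({A, C, G}), so by Hall's theorem at most 4 of the 7 servers can be matched.
Hence no matching covers every server.

No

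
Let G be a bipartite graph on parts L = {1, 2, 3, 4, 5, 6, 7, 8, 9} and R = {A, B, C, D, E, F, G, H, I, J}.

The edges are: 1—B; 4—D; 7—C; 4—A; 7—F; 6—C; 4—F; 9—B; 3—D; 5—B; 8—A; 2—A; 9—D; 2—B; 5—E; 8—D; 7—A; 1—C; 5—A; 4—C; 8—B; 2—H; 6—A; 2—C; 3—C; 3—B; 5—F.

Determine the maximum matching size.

A valid assignment of size 7: 1-B, 2-H, 3-D, 4-C, 5-E, 6-A, 7-F.
The set {1, 3, 4, 6, 7, 8, 9} has only 5 neighbours ({A, B, C, D, F}), so by Hall's theorem at most 7 of the 9 left vertices can be matched.

7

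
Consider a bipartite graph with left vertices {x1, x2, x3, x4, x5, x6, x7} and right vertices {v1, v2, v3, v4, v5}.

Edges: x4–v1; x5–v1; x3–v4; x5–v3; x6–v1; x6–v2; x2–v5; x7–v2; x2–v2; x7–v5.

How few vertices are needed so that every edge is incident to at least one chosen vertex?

5

A maximum matching has 5 edges (e.g. x2–v5, x3–v4, x4–v1, x5–v3, x6–v2).
By König's theorem the minimum vertex cover has the same size. One such cover is {x3, x5, v1, v2, v5}.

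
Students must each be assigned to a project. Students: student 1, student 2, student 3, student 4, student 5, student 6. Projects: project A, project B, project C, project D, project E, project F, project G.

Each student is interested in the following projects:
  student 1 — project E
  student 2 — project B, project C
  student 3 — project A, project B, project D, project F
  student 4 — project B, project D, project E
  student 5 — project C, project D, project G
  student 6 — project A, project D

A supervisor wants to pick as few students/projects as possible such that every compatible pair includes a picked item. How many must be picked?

{student 1, student 2, student 3, student 4, student 5, student 6} is a vertex cover of size 6: every edge has an endpoint in this set.
No smaller cover exists because student 1–project E, student 2–project B, student 3–project F, student 4–project D, student 5–project C, student 6–project A is a matching of size 6, and a cover must include an endpoint of each of these disjoint edges (König's theorem).

6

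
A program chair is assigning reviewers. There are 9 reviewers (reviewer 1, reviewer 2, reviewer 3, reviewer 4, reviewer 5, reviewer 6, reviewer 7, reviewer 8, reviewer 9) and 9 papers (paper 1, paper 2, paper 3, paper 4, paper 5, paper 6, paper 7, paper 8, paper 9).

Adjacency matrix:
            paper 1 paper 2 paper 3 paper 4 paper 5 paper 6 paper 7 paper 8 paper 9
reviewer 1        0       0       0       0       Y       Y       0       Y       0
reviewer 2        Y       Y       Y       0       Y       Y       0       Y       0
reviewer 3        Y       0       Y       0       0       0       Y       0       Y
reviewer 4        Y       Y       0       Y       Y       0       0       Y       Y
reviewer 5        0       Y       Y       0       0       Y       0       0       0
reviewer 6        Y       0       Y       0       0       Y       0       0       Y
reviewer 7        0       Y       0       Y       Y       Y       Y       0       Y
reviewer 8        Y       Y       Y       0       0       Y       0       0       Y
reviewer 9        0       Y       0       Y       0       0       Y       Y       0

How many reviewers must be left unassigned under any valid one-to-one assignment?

0

One maximum matching: reviewer 1→paper 8, reviewer 2→paper 5, reviewer 3→paper 1, reviewer 4→paper 4, reviewer 5→paper 3, reviewer 6→paper 6, reviewer 7→paper 2, reviewer 8→paper 9, reviewer 9→paper 7.
This saturates every reviewer, so 9 is the maximum.
That matches 9 of the 9, leaving 0 unmatched; no matching can do better.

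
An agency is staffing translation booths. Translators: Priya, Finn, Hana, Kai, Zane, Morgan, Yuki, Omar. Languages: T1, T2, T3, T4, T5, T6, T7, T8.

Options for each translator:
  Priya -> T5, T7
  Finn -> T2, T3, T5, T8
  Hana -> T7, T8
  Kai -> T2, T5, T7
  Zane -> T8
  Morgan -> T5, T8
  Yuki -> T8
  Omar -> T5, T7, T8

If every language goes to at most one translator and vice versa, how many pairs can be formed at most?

For example, pair Priya-T5, Finn-T3, Hana-T7, Kai-T2, Zane-T8.
The set {Priya, Hana, Zane, Morgan, Yuki, Omar} has only 3 neighbours ({T5, T7, T8}), so by Hall's theorem at most 5 of the 8 translators can be matched.

5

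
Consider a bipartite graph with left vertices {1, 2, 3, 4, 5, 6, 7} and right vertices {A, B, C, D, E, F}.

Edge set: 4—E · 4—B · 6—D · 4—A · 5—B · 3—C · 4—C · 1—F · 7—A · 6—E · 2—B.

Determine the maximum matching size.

One maximum matching: 1→F, 2→B, 3→C, 4→E, 6→D, 7→A.
The set {2, 5} has only 1 neighbour ({B}), so by Hall's theorem at most 6 of the 7 left vertices can be matched.

6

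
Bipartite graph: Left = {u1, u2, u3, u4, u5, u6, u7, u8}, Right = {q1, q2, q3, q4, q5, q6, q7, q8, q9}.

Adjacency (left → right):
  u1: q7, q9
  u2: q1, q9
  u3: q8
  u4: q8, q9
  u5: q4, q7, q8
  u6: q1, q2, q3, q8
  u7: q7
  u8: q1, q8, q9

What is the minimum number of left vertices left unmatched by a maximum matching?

A valid assignment of size 6: u1→q7, u2→q1, u3→q8, u4→q9, u5→q4, u6→q2.
The set {u1, u2, u3, u4, u7, u8} has only 4 neighbours ({q1, q7, q8, q9}), so by Hall's theorem at most 6 of the 8 left vertices can be matched.
That matches 6 of the 8, leaving 2 unmatched; no matching can do better.

2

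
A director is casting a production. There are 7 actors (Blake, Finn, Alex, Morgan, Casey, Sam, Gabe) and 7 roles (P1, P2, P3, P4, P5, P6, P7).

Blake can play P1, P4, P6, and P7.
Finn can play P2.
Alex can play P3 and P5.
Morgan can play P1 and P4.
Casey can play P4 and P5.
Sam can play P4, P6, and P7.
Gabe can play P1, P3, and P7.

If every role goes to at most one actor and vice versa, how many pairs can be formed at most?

7

One maximum matching: Blake-P7, Finn-P2, Alex-P3, Morgan-P4, Casey-P5, Sam-P6, Gabe-P1.
All 7 actors are matched, so no larger matching exists.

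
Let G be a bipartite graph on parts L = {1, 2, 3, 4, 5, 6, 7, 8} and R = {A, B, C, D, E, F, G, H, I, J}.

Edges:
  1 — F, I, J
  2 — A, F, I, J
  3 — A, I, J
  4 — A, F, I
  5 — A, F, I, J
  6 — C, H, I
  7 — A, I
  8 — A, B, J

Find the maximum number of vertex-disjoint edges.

One maximum matching: 1→F, 2→A, 3→J, 4→I, 6→C, 8→B.
The set {1, 2, 3, 4, 5, 7} has only 4 neighbours ({A, F, I, J}), so by Hall's theorem at most 6 of the 8 left vertices can be matched.

6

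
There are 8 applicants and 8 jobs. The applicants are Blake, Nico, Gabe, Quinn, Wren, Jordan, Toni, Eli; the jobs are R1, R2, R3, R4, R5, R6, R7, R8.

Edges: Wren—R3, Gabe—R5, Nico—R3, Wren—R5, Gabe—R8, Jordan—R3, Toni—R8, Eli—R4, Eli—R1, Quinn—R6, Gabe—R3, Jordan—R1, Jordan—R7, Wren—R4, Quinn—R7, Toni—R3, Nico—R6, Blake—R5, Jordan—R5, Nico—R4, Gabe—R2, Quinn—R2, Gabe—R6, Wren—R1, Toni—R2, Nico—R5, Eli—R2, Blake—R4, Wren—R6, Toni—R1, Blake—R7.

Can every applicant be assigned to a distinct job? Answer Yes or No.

For example, pair Blake–R7, Nico–R3, Gabe–R8, Quinn–R2, Wren–R6, Jordan–R5, Toni–R1, Eli–R4.
Every applicant is matched, so this is a perfect matching.

Yes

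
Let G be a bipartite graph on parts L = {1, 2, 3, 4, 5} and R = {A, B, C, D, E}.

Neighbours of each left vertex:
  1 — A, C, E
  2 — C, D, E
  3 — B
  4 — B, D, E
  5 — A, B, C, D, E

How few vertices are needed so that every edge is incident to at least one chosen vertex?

5

{1, 2, 3, 4, 5} is a vertex cover of size 5: every edge has an endpoint in this set.
No smaller cover exists because 1–E, 2–C, 3–B, 4–D, 5–A is a matching of size 5, and a cover must include an endpoint of each of these disjoint edges (König's theorem).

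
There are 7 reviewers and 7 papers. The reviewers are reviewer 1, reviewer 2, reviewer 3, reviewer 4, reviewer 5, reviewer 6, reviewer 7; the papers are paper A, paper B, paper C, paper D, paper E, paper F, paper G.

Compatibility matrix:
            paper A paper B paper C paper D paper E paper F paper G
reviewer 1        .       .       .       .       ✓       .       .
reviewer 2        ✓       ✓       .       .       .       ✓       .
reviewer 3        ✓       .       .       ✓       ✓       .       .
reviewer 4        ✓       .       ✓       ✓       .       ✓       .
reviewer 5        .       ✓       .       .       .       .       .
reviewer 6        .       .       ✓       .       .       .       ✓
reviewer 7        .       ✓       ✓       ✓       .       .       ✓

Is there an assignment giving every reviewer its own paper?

A valid assignment of size 7: reviewer 1–paper E, reviewer 2–paper F, reviewer 3–paper A, reviewer 4–paper C, reviewer 5–paper B, reviewer 6–paper G, reviewer 7–paper D.
All 7 reviewers are covered.

Yes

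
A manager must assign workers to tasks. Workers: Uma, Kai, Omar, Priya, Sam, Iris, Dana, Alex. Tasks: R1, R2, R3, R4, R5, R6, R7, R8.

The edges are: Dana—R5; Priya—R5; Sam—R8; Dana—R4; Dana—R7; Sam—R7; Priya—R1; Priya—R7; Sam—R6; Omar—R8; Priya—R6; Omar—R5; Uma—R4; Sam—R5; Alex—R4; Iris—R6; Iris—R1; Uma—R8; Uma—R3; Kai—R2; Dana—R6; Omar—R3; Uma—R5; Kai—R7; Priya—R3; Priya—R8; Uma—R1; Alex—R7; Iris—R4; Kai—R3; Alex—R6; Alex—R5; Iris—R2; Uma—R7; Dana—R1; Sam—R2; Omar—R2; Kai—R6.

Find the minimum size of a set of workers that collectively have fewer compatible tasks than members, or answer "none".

A matching saturating every worker exists, for instance Uma→R1, Kai→R3, Omar→R8, Priya→R6, Sam→R5, Iris→R2, Dana→R4, Alex→R7.
By Hall's marriage theorem, this means |N(S)| ≥ |S| for every subset S, so no violating subset exists.

none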